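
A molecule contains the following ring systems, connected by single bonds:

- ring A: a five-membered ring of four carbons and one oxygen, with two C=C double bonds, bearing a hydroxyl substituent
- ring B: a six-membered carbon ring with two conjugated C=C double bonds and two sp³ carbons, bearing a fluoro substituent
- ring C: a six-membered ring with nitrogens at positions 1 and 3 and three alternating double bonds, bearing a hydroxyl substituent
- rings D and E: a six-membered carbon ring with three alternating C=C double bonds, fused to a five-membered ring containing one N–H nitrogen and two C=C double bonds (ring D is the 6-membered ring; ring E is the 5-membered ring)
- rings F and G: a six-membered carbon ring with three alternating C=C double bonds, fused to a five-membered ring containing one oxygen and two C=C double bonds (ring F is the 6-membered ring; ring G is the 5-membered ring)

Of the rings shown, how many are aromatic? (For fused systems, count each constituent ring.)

Ring A has a continuous p-orbital overlap around the ring; 2 ring double bonds (4 π electrons) plus a heteroatom lone pair (2) give 6 π electrons. That satisfies 4n+2 with n=1, so ring A is aromatic (furan).
Ring B has two sp³ carbons, so it is not fully conjugated — not aromatic (1,3-cyclohexadiene).
Ring C has a continuous p-orbital overlap around the ring; 3 ring double bonds give 6 π electrons. Since 6 = 4n+2 (n=1), ring C is aromatic (pyrimidine).
Rings D and E form a fused bicyclic system (with one N–H) with 9 sp² atoms and 10 π electrons from ring double bonds plus a heteroatom lone pair. 10 = 4(2)+2, so the system is aromatic and both rings count as aromatic (indole).
Rings F and G form a fused bicyclic system (with one oxygen) with 9 sp² atoms and 10 π electrons from ring double bonds plus a heteroatom lone pair. 10 = 4(2)+2, so the system is aromatic and both rings count as aromatic (benzofuran).
Aromatic: A, C, D, E, F, G. Total: 6.

6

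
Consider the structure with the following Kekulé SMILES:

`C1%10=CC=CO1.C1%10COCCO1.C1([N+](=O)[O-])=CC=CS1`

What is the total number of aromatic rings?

The SMILES encodes a five-membered ring of four carbons and one oxygen, with two C=C double bonds; a six-membered saturated ring with oxygens at positions 1 and 4; a five-membered ring of four carbons and one sulfur, with two C=C double bonds.
The 5-membered ring with one oxygen is planar and fully conjugated; 2 ring double bonds (4 π electrons) plus a heteroatom lone pair (2) give 6 π electrons. That satisfies 4n+2 with n=1, so it is aromatic (furan).
The 6-membered ring with two oxygens (1,4) has only sp³ atoms, so it is not fully conjugated — not aromatic (1,4-dioxane).
The 5-membered ring with one sulfur is fully conjugated (every ring atom contributes a p orbital); 2 ring double bonds (4 π electrons) plus a heteroatom lone pair (2) give 6 π electrons. That satisfies 4n+2 with n=1, so it is aromatic (thiophene).
2 of the 3 rings are aromatic. Total: 2.

2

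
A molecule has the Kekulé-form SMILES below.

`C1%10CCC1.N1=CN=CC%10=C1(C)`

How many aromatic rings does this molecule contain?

The SMILES encodes a four-membered saturated carbon ring; a six-membered ring with nitrogens at positions 1 and 3 and three alternating double bonds.
The 4-membered ring has only sp³ atoms, so it is not fully conjugated — not aromatic (cyclobutane).
The 6-membered ring with two nitrogens (1,3) has a continuous p-orbital overlap around the ring; 3 ring double bonds give 6 π electrons. Since 6 = 4n+2 (n=1), it is aromatic (pyrimidine).
1 of the 2 rings is aromatic. Total: 1.

1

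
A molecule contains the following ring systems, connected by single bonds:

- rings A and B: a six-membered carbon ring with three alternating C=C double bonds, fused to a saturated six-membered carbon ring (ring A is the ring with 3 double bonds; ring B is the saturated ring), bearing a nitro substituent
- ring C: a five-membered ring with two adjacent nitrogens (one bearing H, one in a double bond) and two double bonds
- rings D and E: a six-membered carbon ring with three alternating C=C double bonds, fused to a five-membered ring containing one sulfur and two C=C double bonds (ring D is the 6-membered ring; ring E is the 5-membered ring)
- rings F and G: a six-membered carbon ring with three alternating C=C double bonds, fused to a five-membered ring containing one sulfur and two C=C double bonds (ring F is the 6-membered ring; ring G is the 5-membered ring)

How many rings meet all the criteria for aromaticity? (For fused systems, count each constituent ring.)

6

Ring A has a continuous p-orbital overlap around the ring; 3 ring double bonds give 6 π electrons. 6 = 4(1)+2, so ring A is aromatic (benzene ring).
Ring B has four sp³ carbons, so it is not fully conjugated — not aromatic (cyclohexane ring).
Ring C is fully conjugated (every ring atom contributes a p orbital); 2 ring double bonds (4 π electrons) plus a heteroatom lone pair (2) give 6 π electrons. That satisfies 4n+2 with n=1, so ring C is aromatic (pyrazole).
Rings D and E form a fused bicyclic system (with one sulfur) with 9 sp² atoms and 10 π electrons from ring double bonds plus a heteroatom lone pair. 10 = 4(2)+2, so the system is aromatic and both rings count as aromatic (benzothiophene).
Rings F and G form a fused bicyclic system (with one sulfur) with 9 sp² atoms and 10 π electrons from ring double bonds plus a heteroatom lone pair. 10 = 4(2)+2, so the system is aromatic and both rings count as aromatic (benzothiophene).
Aromatic: A, C, D, E, F, G. Total: 6.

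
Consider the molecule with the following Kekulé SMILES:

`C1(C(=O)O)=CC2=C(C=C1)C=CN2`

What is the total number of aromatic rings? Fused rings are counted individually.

The SMILES encodes a six-membered carbon ring with three alternating C=C double bonds, fused to a five-membered ring containing one N–H nitrogen and two C=C double bonds.
The fused 6/5-membered bicyclic (with one N–H) is a single π system with 9 sp² atoms and 10 π electrons from ring double bonds plus a heteroatom lone pair. 10 = 4(2)+2, so the system is aromatic and both rings count as aromatic (indole).
2 of the 2 rings are aromatic. Total: 2.

2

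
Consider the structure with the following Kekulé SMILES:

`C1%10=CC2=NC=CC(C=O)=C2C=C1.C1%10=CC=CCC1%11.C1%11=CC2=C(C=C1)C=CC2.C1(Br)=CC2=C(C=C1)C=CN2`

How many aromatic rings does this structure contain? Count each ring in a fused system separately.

5

The SMILES encodes two fused six-membered rings, each with three alternating double bonds; one ring is all carbon and the other has one ring nitrogen; a six-membered carbon ring with two conjugated C=C double bonds and two sp³ carbons; a six-membered carbon ring with three alternating C=C double bonds, fused to a five-membered carbon ring containing one C=C double bond and one sp³ carbon; a six-membered carbon ring with three alternating C=C double bonds, fused to a five-membered ring containing one N–H nitrogen and two C=C double bonds.
The fused 6/6-membered bicyclic (with one nitrogen) is a single π system with 10 sp² atoms and 10 π electrons from ring double bonds. 10 = 4(2)+2, so the system is aromatic and both rings count as aromatic (quinoline).
The 6-membered ring has two sp³ carbons, so it is not fully conjugated — not aromatic (1,3-cyclohexadiene).
The second 6-membered ring is planar and fully conjugated; 3 ring double bonds give 6 π electrons. Since 6 = 4n+2 (n=1), it is aromatic (benzene ring).
The 5-membered ring has one sp³ carbon, so it is not fully conjugated — not aromatic (cyclopentene ring).
The fused 6/5-membered bicyclic (with one N–H) is a single π system with 9 sp² atoms and 10 π electrons from ring double bonds plus a heteroatom lone pair. 10 = 4(2)+2, so the system is aromatic and both rings count as aromatic (indole).
5 of the 7 rings are aromatic. Total: 5.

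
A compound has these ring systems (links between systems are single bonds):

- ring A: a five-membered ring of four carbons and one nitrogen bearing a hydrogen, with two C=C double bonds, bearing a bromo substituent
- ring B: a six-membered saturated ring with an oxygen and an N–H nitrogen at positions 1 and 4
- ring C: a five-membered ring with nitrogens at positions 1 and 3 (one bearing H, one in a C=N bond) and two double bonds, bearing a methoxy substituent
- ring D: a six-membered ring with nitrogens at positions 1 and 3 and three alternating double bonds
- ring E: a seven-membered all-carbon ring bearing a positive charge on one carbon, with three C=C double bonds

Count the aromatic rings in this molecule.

Ring A has a continuous p-orbital overlap around the ring; 2 ring double bonds (4 π electrons) plus a heteroatom lone pair (2) give 6 π electrons. 6 = 4(1)+2, so ring A is aromatic (pyrrole).
Ring B has only sp³ atoms, so it is not fully conjugated — not aromatic (morpholine).
Ring C is fully conjugated (every ring atom contributes a p orbital); 2 ring double bonds (4 π electrons) plus a heteroatom lone pair (2) give 6 π electrons. That satisfies 4n+2 with n=1, so ring C is aromatic (imidazole).
Ring D is fully conjugated (every ring atom contributes a p orbital); 3 ring double bonds give 6 π electrons. That satisfies 4n+2 with n=1, so ring D is aromatic (pyrimidine).
Ring E has a continuous p-orbital overlap around the ring; 3 ring double bonds (6 π electrons) plus the carbocation's empty p orbital (0, but keeps the ring conjugated) give 6 π electrons. 6 = 4(1)+2, so ring E is aromatic (tropylium cation).
Aromatic: A, C, D, E. Total: 4.

4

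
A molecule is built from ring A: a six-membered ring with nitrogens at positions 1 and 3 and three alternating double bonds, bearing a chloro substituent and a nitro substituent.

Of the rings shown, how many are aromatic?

Ring A is fully conjugated (every ring atom contributes a p orbital); 3 ring double bonds give 6 π electrons. That satisfies 4n+2 with n=1, so ring A is aromatic (pyrimidine).

1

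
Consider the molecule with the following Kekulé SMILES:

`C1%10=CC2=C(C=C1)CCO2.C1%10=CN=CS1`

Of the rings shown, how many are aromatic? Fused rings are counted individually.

The SMILES encodes a six-membered carbon ring with three alternating C=C double bonds, fused to a five-membered ring containing one oxygen and two sp³ carbons; a five-membered ring with a sulfur at position 1 and a nitrogen at position 3 (in a C=N bond), with two double bonds.
The 6-membered ring is fully conjugated (every ring atom contributes a p orbital); 3 ring double bonds give 6 π electrons. Since 6 = 4n+2 (n=1), it is aromatic (benzene ring).
The 5-membered ring with one oxygen has two sp³ carbons, so it is not fully conjugated — not aromatic (oxolane ring).
The 5-membered ring with one sulfur and one =N– is planar and fully conjugated; 2 ring double bonds (4 π electrons) plus a heteroatom lone pair (2) give 6 π electrons. Since 6 = 4n+2 (n=1), it is aromatic (thiazole).
2 of the 3 rings are aromatic. Total: 2.

2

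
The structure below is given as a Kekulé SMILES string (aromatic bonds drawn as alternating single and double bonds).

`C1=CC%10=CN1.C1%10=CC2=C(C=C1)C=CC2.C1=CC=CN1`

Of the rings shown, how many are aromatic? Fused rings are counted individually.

The SMILES encodes a five-membered ring of four carbons and one nitrogen bearing a hydrogen, with two C=C double bonds; a six-membered carbon ring with three alternating C=C double bonds, fused to a five-membered carbon ring containing one C=C double bond and one sp³ carbon; a five-membered ring of four carbons and one nitrogen bearing a hydrogen, with two C=C double bonds.
The 5-membered ring with one N–H is fully conjugated (every ring atom contributes a p orbital); 2 ring double bonds (4 π electrons) plus a heteroatom lone pair (2) give 6 π electrons. Since 6 = 4n+2 (n=1), it is aromatic (pyrrole).
The 6-membered ring is planar and fully conjugated; 3 ring double bonds give 6 π electrons. Since 6 = 4n+2 (n=1), it is aromatic (benzene ring).
The 5-membered ring has one sp³ carbon, so it is not fully conjugated — not aromatic (cyclopentene ring).
The second 5-membered ring with one N–H has a continuous p-orbital overlap around the ring; 2 ring double bonds (4 π electrons) plus a heteroatom lone pair (2) give 6 π electrons. Since 6 = 4n+2 (n=1), it is aromatic (pyrrole).
3 of the 4 rings are aromatic. Total: 3.

3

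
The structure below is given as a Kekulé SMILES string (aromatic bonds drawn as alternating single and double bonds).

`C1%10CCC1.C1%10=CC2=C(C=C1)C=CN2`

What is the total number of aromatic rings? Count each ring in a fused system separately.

2

The SMILES encodes a four-membered saturated carbon ring; a six-membered carbon ring with three alternating C=C double bonds, fused to a five-membered ring containing one N–H nitrogen and two C=C double bonds.
The 4-membered ring has only sp³ atoms, so it is not fully conjugated — not aromatic (cyclobutane).
The fused 6/5-membered bicyclic (with one N–H) is a single π system with 9 sp² atoms and 10 π electrons from ring double bonds plus a heteroatom lone pair. 10 = 4(2)+2, so the system is aromatic and both rings count as aromatic (indole).
2 of the 3 rings are aromatic. Total: 2.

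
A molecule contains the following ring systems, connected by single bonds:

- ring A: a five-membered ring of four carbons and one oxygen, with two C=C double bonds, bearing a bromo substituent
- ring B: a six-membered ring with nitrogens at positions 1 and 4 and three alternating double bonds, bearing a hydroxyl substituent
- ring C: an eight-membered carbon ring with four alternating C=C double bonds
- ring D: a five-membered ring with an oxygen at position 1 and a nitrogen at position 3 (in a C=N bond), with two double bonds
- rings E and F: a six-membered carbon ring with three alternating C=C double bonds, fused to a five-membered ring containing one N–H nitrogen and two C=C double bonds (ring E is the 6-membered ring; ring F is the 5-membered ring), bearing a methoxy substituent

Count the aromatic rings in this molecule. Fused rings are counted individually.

Ring A is planar and fully conjugated; 2 ring double bonds (4 π electrons) plus a heteroatom lone pair (2) give 6 π electrons. 6 = 4(1)+2, so ring A is aromatic (furan).
Ring B is planar and fully conjugated; 3 ring double bonds give 6 π electrons. Since 6 = 4n+2 (n=1), ring B is aromatic (pyrazine).
Ring C has only sp² ring atoms; a planar conformation would have a fully conjugated π system of 8 electrons. But 8 = 4(2), which is 4n not 4n+2, so ring C is not aromatic (cyclooctatetraene) — cyclooctatetraene distorts into a non-planar tub to avoid antiaromaticity.
Ring D has a continuous p-orbital overlap around the ring; 2 ring double bonds (4 π electrons) plus a heteroatom lone pair (2) give 6 π electrons. Since 6 = 4n+2 (n=1), ring D is aromatic (oxazole).
Rings E and F form a fused bicyclic system (with one N–H) with 9 sp² atoms and 10 π electrons from ring double bonds plus a heteroatom lone pair. 10 = 4(2)+2, so the system is aromatic and both rings count as aromatic (indole).
Aromatic: A, B, D, E, F. Total: 5.

5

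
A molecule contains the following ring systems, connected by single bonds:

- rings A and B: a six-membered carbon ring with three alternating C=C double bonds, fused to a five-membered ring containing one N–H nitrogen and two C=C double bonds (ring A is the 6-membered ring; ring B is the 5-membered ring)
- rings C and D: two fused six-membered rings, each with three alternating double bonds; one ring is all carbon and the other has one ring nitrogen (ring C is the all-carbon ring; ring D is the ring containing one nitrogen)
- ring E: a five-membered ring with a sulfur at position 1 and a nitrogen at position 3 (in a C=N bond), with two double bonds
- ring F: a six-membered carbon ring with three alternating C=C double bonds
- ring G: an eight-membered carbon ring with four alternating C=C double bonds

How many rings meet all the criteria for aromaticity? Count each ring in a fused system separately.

Rings A and B form a fused bicyclic system (with one N–H) with 9 sp² atoms and 10 π electrons from ring double bonds plus a heteroatom lone pair. 10 = 4(2)+2, so the system is aromatic and both rings count as aromatic (indole).
Rings C and D form a fused bicyclic system (with one nitrogen) with 10 sp² atoms and 10 π electrons from ring double bonds. 10 = 4(2)+2, so the system is aromatic and both rings count as aromatic (quinoline).
Ring E is planar and fully conjugated; 2 ring double bonds (4 π electrons) plus a heteroatom lone pair (2) give 6 π electrons. 6 = 4(1)+2, so ring E is aromatic (thiazole).
Ring F is planar and fully conjugated; 3 ring double bonds give 6 π electrons. 6 = 4(1)+2, so ring F is aromatic (benzene).
Ring G has only sp² ring atoms; a planar conformation would have a fully conjugated π system of 8 electrons. But 8 = 4(2), which is 4n not 4n+2, so ring G is not aromatic (cyclooctatetraene) — cyclooctatetraene distorts into a non-planar tub to avoid antiaromaticity.
Aromatic: A, B, C, D, E, F. Total: 6.

6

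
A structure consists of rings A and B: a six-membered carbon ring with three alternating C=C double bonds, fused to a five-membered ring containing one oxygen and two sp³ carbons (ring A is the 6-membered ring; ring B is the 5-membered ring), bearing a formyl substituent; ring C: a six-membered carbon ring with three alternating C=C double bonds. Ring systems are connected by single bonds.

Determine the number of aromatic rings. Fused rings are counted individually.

2

Ring A is fully conjugated (every ring atom contributes a p orbital); 3 ring double bonds give 6 π electrons. That satisfies 4n+2 with n=1, so ring A is aromatic (benzene ring).
Ring B has two sp³ carbons, so it is not fully conjugated — not aromatic (oxolane ring).
Ring C is fully conjugated (every ring atom contributes a p orbital); 3 ring double bonds give 6 π electrons. Since 6 = 4n+2 (n=1), ring C is aromatic (benzene).
Aromatic: A, C. Total: 2.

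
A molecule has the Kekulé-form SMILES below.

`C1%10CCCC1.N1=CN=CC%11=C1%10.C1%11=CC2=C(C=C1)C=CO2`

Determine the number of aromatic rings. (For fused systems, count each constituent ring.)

The SMILES encodes a five-membered saturated carbon ring; a six-membered ring with nitrogens at positions 1 and 3 and three alternating double bonds; a six-membered carbon ring with three alternating C=C double bonds, fused to a five-membered ring containing one oxygen and two C=C double bonds.
The 5-membered ring has only sp³ atoms, so it is not fully conjugated — not aromatic (cyclopentane).
The 6-membered ring with two nitrogens (1,3) has a continuous p-orbital overlap around the ring; 3 ring double bonds give 6 π electrons. Since 6 = 4n+2 (n=1), it is aromatic (pyrimidine).
The fused 6/5-membered bicyclic (with one oxygen) is a single π system with 9 sp² atoms and 10 π electrons from ring double bonds plus a heteroatom lone pair. 10 = 4(2)+2, so the system is aromatic and both rings count as aromatic (benzofuran).
3 of the 4 rings are aromatic. Total: 3.

3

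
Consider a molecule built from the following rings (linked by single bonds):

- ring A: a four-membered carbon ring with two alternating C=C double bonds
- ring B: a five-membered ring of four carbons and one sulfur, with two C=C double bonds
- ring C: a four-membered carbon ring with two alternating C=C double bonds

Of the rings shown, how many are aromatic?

1

Ring A has only sp² ring atoms; a planar conformation would have a fully conjugated π system of 4 electrons. But 4 = 4(1), which is 4n not 4n+2, so ring A is not aromatic (cyclobutadiene) — cyclobutadiene is antiaromatic and distorts to a rectangle.
Ring B is fully conjugated (every ring atom contributes a p orbital); 2 ring double bonds (4 π electrons) plus a heteroatom lone pair (2) give 6 π electrons. That satisfies 4n+2 with n=1, so ring B is aromatic (thiophene).
Ring C has only sp² ring atoms; a planar conformation would have a fully conjugated π system of 4 electrons. But 4 = 4(1), which is 4n not 4n+2, so ring C is not aromatic (cyclobutadiene) — cyclobutadiene is antiaromatic and distorts to a rectangle.
Aromatic: B. Total: 1.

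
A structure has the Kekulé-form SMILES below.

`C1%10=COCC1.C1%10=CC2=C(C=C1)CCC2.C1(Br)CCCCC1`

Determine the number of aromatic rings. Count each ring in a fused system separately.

The SMILES encodes a five-membered ring of four carbons and one oxygen, with one C=C double bond and two sp³ carbons; a six-membered carbon ring with three alternating C=C double bonds, fused to a saturated five-membered carbon ring; a six-membered saturated carbon ring.
The 5-membered ring with one oxygen has two sp³ carbons, so it is not fully conjugated — not aromatic (2,3-dihydrofuran).
The 6-membered ring is fully conjugated (every ring atom contributes a p orbital); 3 ring double bonds give 6 π electrons. 6 = 4(1)+2, so it is aromatic (benzene ring).
The 5-membered ring has three sp³ carbons, so it is not fully conjugated — not aromatic (cyclopentane ring).
The second 6-membered ring has only sp³ atoms, so it is not fully conjugated — not aromatic (cyclohexane).
1 of the 4 rings is aromatic. Total: 1.

1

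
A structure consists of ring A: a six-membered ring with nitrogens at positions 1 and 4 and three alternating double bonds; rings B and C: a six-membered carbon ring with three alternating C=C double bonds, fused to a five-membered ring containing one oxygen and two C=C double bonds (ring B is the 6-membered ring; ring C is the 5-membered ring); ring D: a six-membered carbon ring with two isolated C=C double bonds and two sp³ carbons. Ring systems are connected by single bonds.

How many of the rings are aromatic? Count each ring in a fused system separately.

3

Ring A has a continuous p-orbital overlap around the ring; 3 ring double bonds give 6 π electrons. That satisfies 4n+2 with n=1, so ring A is aromatic (pyrazine).
Rings B and C form a fused bicyclic system (with one oxygen) with 9 sp² atoms and 10 π electrons from ring double bonds plus a heteroatom lone pair. 10 = 4(2)+2, so the system is aromatic and both rings count as aromatic (benzofuran).
Ring D has two sp³ carbons, so it is not fully conjugated — not aromatic (1,4-cyclohexadiene).
Aromatic: A, B, C. Total: 3.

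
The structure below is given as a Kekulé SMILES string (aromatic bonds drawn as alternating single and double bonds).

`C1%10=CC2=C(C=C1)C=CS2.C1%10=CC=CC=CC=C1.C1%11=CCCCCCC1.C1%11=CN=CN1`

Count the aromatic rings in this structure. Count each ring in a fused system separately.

3

The SMILES encodes a six-membered carbon ring with three alternating C=C double bonds, fused to a five-membered ring containing one sulfur and two C=C double bonds; an eight-membered carbon ring with four alternating C=C double bonds; an eight-membered carbon ring with one C=C double bond; a five-membered ring with nitrogens at positions 1 and 3 (one bearing H, one in a C=N bond) and two double bonds.
The fused 6/5-membered bicyclic (with one sulfur) is a single π system with 9 sp² atoms and 10 π electrons from ring double bonds plus a heteroatom lone pair. 10 = 4(2)+2, so the system is aromatic and both rings count as aromatic (benzothiophene).
The 8-membered ring has only sp² ring atoms; a planar conformation would have a fully conjugated π system of 8 electrons. But 8 = 4(2), which is 4n not 4n+2, so it is not aromatic (cyclooctatetraene) — cyclooctatetraene distorts into a non-planar tub to avoid antiaromaticity.
The second 8-membered ring has six sp³ carbons, so it is not fully conjugated — not aromatic (cyclooctene).
The 5-membered ring with two nitrogens (one N–H, one =N–) has a continuous p-orbital overlap around the ring; 2 ring double bonds (4 π electrons) plus a heteroatom lone pair (2) give 6 π electrons. Since 6 = 4n+2 (n=1), it is aromatic (imidazole).
3 of the 5 rings are aromatic. Total: 3.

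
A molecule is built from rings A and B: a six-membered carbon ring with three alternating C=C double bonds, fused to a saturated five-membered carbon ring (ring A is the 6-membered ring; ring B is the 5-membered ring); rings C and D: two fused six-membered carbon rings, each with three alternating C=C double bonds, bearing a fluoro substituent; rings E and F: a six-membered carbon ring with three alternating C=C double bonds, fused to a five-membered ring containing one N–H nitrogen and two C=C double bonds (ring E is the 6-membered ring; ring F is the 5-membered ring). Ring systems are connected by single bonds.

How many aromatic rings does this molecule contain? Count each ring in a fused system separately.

Ring A has a continuous p-orbital overlap around the ring; 3 ring double bonds give 6 π electrons. That satisfies 4n+2 with n=1, so ring A is aromatic (benzene ring).
Ring B has three sp³ carbons, so it is not fully conjugated — not aromatic (cyclopentane ring).
Rings C and D form a fused bicyclic system with 10 sp² atoms and 10 π electrons from ring double bonds. 10 = 4(2)+2, so the system is aromatic and both rings count as aromatic (naphthalene).
Rings E and F form a fused bicyclic system (with one N–H) with 9 sp² atoms and 10 π electrons from ring double bonds plus a heteroatom lone pair. 10 = 4(2)+2, so the system is aromatic and both rings count as aromatic (indole).
Aromatic: A, C, D, E, F. Total: 5.

5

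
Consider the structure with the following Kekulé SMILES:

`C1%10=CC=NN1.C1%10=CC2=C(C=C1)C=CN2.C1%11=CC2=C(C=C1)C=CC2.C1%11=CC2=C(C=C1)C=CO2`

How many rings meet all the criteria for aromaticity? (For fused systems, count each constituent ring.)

The SMILES encodes a five-membered ring with two adjacent nitrogens (one bearing H, one in a double bond) and two double bonds; a six-membered carbon ring with three alternating C=C double bonds, fused to a five-membered ring containing one N–H nitrogen and two C=C double bonds; a six-membered carbon ring with three alternating C=C double bonds, fused to a five-membered carbon ring containing one C=C double bond and one sp³ carbon; a six-membered carbon ring with three alternating C=C double bonds, fused to a five-membered ring containing one oxygen and two C=C double bonds.
The 5-membered ring with two adjacent nitrogens (one N–H, one =N–) is fully conjugated (every ring atom contributes a p orbital); 2 ring double bonds (4 π electrons) plus a heteroatom lone pair (2) give 6 π electrons. That satisfies 4n+2 with n=1, so it is aromatic (pyrazole).
The fused 6/5-membered bicyclic (with one N–H) is a single π system with 9 sp² atoms and 10 π electrons from ring double bonds plus a heteroatom lone pair. 10 = 4(2)+2, so the system is aromatic and both rings count as aromatic (indole).
The 6-membered ring has a continuous p-orbital overlap around the ring; 3 ring double bonds give 6 π electrons. 6 = 4(1)+2, so it is aromatic (benzene ring).
The 5-membered ring has one sp³ carbon, so it is not fully conjugated — not aromatic (cyclopentene ring).
The fused 6/5-membered bicyclic (with one oxygen) is a single π system with 9 sp² atoms and 10 π electrons from ring double bonds plus a heteroatom lone pair. 10 = 4(2)+2, so the system is aromatic and both rings count as aromatic (benzofuran).
6 of the 7 rings are aromatic. Total: 6.

6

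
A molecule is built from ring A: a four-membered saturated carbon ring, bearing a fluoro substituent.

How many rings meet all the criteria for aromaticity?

0

Ring A has only sp³ atoms, so it is not fully conjugated — not aromatic (cyclobutane).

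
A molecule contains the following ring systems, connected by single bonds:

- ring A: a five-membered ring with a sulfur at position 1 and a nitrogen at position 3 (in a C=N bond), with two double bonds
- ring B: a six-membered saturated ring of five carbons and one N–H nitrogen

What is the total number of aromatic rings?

1

Ring A is planar and fully conjugated; 2 ring double bonds (4 π electrons) plus a heteroatom lone pair (2) give 6 π electrons. 6 = 4(1)+2, so ring A is aromatic (thiazole).
Ring B has only sp³ atoms, so it is not fully conjugated — not aromatic (piperidine).
Aromatic: A. Total: 1.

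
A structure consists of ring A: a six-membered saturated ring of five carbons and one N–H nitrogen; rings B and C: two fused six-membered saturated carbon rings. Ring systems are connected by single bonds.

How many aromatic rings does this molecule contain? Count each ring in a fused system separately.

Ring A has only sp³ atoms, so it is not fully conjugated — not aromatic (piperidine).
Ring B has only sp³ atoms, so it is not fully conjugated — not aromatic (cyclohexane ring).
Ring C has only sp³ atoms, so it is not fully conjugated — not aromatic (cyclohexane ring).
No ring is aromatic. Total: 0.

0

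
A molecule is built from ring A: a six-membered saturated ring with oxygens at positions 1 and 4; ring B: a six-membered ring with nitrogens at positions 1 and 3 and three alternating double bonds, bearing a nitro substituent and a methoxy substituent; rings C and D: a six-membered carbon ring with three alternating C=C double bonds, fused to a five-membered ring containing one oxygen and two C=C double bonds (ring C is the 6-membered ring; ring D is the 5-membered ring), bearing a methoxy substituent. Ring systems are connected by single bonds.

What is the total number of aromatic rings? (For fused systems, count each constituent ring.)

3

Ring A has only sp³ atoms, so it is not fully conjugated — not aromatic (1,4-dioxane).
Ring B is planar and fully conjugated; 3 ring double bonds give 6 π electrons. That satisfies 4n+2 with n=1, so ring B is aromatic (pyrimidine).
Rings C and D form a fused bicyclic system (with one oxygen) with 9 sp² atoms and 10 π electrons from ring double bonds plus a heteroatom lone pair. 10 = 4(2)+2, so the system is aromatic and both rings count as aromatic (benzofuran).
Aromatic: B, C, D. Total: 3.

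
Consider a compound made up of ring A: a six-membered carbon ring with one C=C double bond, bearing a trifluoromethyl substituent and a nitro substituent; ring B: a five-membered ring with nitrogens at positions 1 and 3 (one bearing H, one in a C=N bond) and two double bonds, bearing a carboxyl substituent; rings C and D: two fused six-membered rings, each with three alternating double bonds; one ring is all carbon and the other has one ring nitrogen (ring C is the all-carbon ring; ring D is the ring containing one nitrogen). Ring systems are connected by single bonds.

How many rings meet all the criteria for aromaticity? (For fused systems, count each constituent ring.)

Ring A has four sp³ carbons, so it is not fully conjugated — not aromatic (cyclohexene).
Ring B has a continuous p-orbital overlap around the ring; 2 ring double bonds (4 π electrons) plus a heteroatom lone pair (2) give 6 π electrons. That satisfies 4n+2 with n=1, so ring B is aromatic (imidazole).
Rings C and D form a fused bicyclic system (with one nitrogen) with 10 sp² atoms and 10 π electrons from ring double bonds. 10 = 4(2)+2, so the system is aromatic and both rings count as aromatic (quinoline).
Aromatic: B, C, D. Total: 3.

3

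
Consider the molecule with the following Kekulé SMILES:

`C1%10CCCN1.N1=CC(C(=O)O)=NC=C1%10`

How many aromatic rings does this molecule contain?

1

The SMILES encodes a five-membered saturated ring of four carbons and one N–H nitrogen; a six-membered ring with nitrogens at positions 1 and 4 and three alternating double bonds.
The 5-membered ring with one N–H has only sp³ atoms, so it is not fully conjugated — not aromatic (pyrrolidine).
The 6-membered ring with two nitrogens (1,4) has a continuous p-orbital overlap around the ring; 3 ring double bonds give 6 π electrons. That satisfies 4n+2 with n=1, so it is aromatic (pyrazine).
1 of the 2 rings is aromatic. Total: 1.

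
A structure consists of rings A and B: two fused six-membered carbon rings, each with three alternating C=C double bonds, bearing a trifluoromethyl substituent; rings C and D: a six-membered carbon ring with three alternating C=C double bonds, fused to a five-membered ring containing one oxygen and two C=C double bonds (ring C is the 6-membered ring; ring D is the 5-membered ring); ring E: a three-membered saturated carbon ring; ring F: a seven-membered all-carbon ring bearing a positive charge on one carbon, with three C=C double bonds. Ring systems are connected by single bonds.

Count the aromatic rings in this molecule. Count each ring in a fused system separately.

5

Rings A and B form a fused bicyclic system with 10 sp² atoms and 10 π electrons from ring double bonds. 10 = 4(2)+2, so the system is aromatic and both rings count as aromatic (naphthalene).
Rings C and D form a fused bicyclic system (with one oxygen) with 9 sp² atoms and 10 π electrons from ring double bonds plus a heteroatom lone pair. 10 = 4(2)+2, so the system is aromatic and both rings count as aromatic (benzofuran).
Ring E has only sp³ atoms, so it is not fully conjugated — not aromatic (cyclopropane).
Ring F has a continuous p-orbital overlap around the ring; 3 ring double bonds (6 π electrons) plus the carbocation's empty p orbital (0, but keeps the ring conjugated) give 6 π electrons. That satisfies 4n+2 with n=1, so ring F is aromatic (tropylium cation).
Aromatic: A, B, C, D, F. Total: 5.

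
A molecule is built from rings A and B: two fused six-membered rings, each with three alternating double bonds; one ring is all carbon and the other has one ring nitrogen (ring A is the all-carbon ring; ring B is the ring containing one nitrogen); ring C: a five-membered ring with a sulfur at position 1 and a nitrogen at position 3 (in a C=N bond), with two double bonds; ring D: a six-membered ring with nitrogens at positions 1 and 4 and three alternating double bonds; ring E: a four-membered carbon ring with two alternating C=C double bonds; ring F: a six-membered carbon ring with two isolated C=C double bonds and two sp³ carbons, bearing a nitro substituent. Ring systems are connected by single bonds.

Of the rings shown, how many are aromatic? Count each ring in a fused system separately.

4

Rings A and B form a fused bicyclic system (with one nitrogen) with 10 sp² atoms and 10 π electrons from ring double bonds. 10 = 4(2)+2, so the system is aromatic and both rings count as aromatic (quinoline).
Ring C has a continuous p-orbital overlap around the ring; 2 ring double bonds (4 π electrons) plus a heteroatom lone pair (2) give 6 π electrons. That satisfies 4n+2 with n=1, so ring C is aromatic (thiazole).
Ring D is fully conjugated (every ring atom contributes a p orbital); 3 ring double bonds give 6 π electrons. 6 = 4(1)+2, so ring D is aromatic (pyrazine).
Ring E has only sp² ring atoms; a planar conformation would have a fully conjugated π system of 4 electrons. But 4 = 4(1), which is 4n not 4n+2, so ring E is not aromatic (cyclobutadiene) — cyclobutadiene is antiaromatic and distorts to a rectangle.
Ring F has two sp³ carbons, so it is not fully conjugated — not aromatic (1,4-cyclohexadiene).
Aromatic: A, B, C, D. Total: 4.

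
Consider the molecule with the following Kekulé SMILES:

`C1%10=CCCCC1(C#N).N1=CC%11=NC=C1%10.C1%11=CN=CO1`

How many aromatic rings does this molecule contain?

2

The SMILES encodes a six-membered carbon ring with one C=C double bond; a six-membered ring with nitrogens at positions 1 and 4 and three alternating double bonds; a five-membered ring with an oxygen at position 1 and a nitrogen at position 3 (in a C=N bond), with two double bonds.
The 6-membered ring has four sp³ carbons, so it is not fully conjugated — not aromatic (cyclohexene).
The 6-membered ring with two nitrogens (1,4) is fully conjugated (every ring atom contributes a p orbital); 3 ring double bonds give 6 π electrons. Since 6 = 4n+2 (n=1), it is aromatic (pyrazine).
The 5-membered ring with one oxygen and one =N– has a continuous p-orbital overlap around the ring; 2 ring double bonds (4 π electrons) plus a heteroatom lone pair (2) give 6 π electrons. 6 = 4(1)+2, so it is aromatic (oxazole).
2 of the 3 rings are aromatic. Total: 2.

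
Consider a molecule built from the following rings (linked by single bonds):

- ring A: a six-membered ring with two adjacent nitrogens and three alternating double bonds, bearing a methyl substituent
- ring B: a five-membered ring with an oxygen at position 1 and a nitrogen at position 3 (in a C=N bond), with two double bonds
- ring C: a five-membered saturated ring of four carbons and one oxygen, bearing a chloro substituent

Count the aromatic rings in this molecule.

2

Ring A is planar and fully conjugated; 3 ring double bonds give 6 π electrons. 6 = 4(1)+2, so ring A is aromatic (pyridazine).
Ring B is planar and fully conjugated; 2 ring double bonds (4 π electrons) plus a heteroatom lone pair (2) give 6 π electrons. That satisfies 4n+2 with n=1, so ring B is aromatic (oxazole).
Ring C has only sp³ atoms, so it is not fully conjugated — not aromatic (tetrahydrofuran).
Aromatic: A, B. Total: 2.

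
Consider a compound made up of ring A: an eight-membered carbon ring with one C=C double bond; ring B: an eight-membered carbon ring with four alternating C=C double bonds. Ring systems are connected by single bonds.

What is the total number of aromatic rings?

Ring A has six sp³ carbons, so it is not fully conjugated — not aromatic (cyclooctene).
Ring B has only sp² ring atoms; a planar conformation would have a fully conjugated π system of 8 electrons. But 8 = 4(2), which is 4n not 4n+2, so ring B is not aromatic (cyclooctatetraene) — cyclooctatetraene distorts into a non-planar tub to avoid antiaromaticity.
No ring is aromatic. Total: 0.

0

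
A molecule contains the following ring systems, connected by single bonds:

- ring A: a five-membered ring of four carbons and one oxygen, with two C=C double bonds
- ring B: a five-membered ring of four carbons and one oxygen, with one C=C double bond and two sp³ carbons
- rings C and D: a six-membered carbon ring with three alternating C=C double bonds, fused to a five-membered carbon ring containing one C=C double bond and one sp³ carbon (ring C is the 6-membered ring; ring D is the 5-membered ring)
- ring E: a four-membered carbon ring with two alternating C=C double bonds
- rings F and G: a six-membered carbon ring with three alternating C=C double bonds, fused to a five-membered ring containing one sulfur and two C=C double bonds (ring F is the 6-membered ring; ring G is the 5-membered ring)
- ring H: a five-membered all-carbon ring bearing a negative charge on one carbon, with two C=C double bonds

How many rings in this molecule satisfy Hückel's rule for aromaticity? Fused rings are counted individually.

Ring A has a continuous p-orbital overlap around the ring; 2 ring double bonds (4 π electrons) plus a heteroatom lone pair (2) give 6 π electrons. That satisfies 4n+2 with n=1, so ring A is aromatic (furan).
Ring B has two sp³ carbons, so it is not fully conjugated — not aromatic (2,3-dihydrofuran).
Ring C is fully conjugated (every ring atom contributes a p orbital); 3 ring double bonds give 6 π electrons. That satisfies 4n+2 with n=1, so ring C is aromatic (benzene ring).
Ring D has one sp³ carbon, so it is not fully conjugated — not aromatic (cyclopentene ring).
Ring E has only sp² ring atoms; a planar conformation would have a fully conjugated π system of 4 electrons. But 4 = 4(1), which is 4n not 4n+2, so ring E is not aromatic (cyclobutadiene) — cyclobutadiene is antiaromatic and distorts to a rectangle.
Rings F and G form a fused bicyclic system (with one sulfur) with 9 sp² atoms and 10 π electrons from ring double bonds plus a heteroatom lone pair. 10 = 4(2)+2, so the system is aromatic and both rings count as aromatic (benzothiophene).
Ring H has a continuous p-orbital overlap around the ring; 2 ring double bonds (4 π electrons) plus the carbanion lone pair (2) give 6 π electrons. 6 = 4(1)+2, so ring H is aromatic (cyclopentadienyl anion).
Aromatic: A, C, F, G, H. Total: 5.

5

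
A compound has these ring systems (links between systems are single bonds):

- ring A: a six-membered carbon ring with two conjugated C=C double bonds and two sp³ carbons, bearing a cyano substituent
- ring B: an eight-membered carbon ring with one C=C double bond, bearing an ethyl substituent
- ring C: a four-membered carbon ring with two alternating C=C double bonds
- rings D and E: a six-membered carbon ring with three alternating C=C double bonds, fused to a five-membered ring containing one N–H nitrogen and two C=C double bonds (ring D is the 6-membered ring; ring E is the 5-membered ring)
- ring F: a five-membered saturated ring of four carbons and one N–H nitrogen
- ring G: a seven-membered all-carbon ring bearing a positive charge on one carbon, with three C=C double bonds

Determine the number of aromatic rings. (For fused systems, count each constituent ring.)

Ring A has two sp³ carbons, so it is not fully conjugated — not aromatic (1,3-cyclohexadiene).
Ring B has six sp³ carbons, so it is not fully conjugated — not aromatic (cyclooctene).
Ring C has only sp² ring atoms; a planar conformation would have a fully conjugated π system of 4 electrons. But 4 = 4(1), which is 4n not 4n+2, so ring C is not aromatic (cyclobutadiene) — cyclobutadiene is antiaromatic and distorts to a rectangle.
Rings D and E form a fused bicyclic system (with one N–H) with 9 sp² atoms and 10 π electrons from ring double bonds plus a heteroatom lone pair. 10 = 4(2)+2, so the system is aromatic and both rings count as aromatic (indole).
Ring F has only sp³ atoms, so it is not fully conjugated — not aromatic (pyrrolidine).
Ring G is planar and fully conjugated; 3 ring double bonds (6 π electrons) plus the carbocation's empty p orbital (0, but keeps the ring conjugated) give 6 π electrons. Since 6 = 4n+2 (n=1), ring G is aromatic (tropylium cation).
Aromatic: D, E, G. Total: 3.

3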